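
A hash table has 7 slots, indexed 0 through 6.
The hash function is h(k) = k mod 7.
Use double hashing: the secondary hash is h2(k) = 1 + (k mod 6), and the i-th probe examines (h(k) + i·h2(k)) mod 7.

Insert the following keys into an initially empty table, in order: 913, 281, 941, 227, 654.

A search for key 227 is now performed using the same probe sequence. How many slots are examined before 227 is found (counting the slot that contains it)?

4

913: h=3 => slot 3
281: h=1 => slot 1
941: h=3, h2=6, probe 3,2 => slot 2
227: h=3, h2=6, probe 3,2,1,0 => slot 0
654: h=3, h2=1, probe 3,4 => slot 4
Table: [227, 281, 941, 913, 654, _, _]
Lookup 227: h=3, h2=6, probe 3,2,1,0 → found at 0.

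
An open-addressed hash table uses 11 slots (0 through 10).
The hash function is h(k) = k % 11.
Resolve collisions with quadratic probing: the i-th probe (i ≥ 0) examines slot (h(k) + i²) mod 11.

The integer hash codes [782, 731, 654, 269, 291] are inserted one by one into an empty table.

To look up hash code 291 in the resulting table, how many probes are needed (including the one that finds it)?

4

782: h=1 => slot 1
731: h=5 => slot 5
654: h=5, probe 5,6 => slot 6
269: h=5, probe 5,6,9 => slot 9
291: h=5, probe 5,6,9,3 => slot 3
Table: [., 782, ., 291, ., 731, 654, ., ., 269, .]
Lookup 291: h=5, probe 5,6,9,3 → found at 3.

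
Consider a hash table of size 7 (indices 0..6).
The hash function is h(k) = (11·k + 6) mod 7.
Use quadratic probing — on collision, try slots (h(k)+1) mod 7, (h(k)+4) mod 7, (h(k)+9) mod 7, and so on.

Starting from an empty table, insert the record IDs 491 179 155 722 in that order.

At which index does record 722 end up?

Insert 491: h=3, slot 3 empty => index 3.
Insert 179: h=1, slot 1 empty => index 1.
Insert 155: h=3, slot 3 occupied => index 4.
Insert 722: h=3, slots 3,4 occupied => index 0.
Table: [722, 179, -, 491, 155, -, -]

0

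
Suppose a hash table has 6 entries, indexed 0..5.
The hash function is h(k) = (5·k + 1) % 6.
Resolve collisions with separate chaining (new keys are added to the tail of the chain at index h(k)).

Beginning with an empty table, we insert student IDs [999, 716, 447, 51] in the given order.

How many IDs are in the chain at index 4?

3

Insert 999: h=4, bucket 4 empty -> new chain.
Insert 716: h=5, bucket 5 empty -> new chain.
Insert 447: h=4, bucket 4 nonempty -> append to chain.
Insert 51: h=4, bucket 4 nonempty -> append to chain.
Final buckets:
0: —
1: —
2: —
3: —
4: 999 -> 447 -> 51
5: 716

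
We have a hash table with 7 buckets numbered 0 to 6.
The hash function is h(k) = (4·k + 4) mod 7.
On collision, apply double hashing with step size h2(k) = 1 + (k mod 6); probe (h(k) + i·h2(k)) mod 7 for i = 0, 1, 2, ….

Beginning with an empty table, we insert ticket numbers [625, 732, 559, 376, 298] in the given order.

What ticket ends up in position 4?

298

625: h=5 -> slot 5
732: h=6 -> slot 6
559: h=0 -> slot 0
376: h=3 -> slot 3
298: h=6, h2=5, probe 6,4 -> slot 4
Table: [559, _, _, 376, 298, 625, 732]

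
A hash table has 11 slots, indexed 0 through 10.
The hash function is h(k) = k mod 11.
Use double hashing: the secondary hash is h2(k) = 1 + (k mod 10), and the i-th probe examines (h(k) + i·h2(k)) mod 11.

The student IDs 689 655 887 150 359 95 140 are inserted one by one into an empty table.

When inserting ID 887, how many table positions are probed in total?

689: h=7 => slot 7
655: h=6 => slot 6
887: h=7, h2=8, probe 7,4 => slot 4
150: h=7, h2=1, probe 7,8 => slot 8
359: h=7, h2=10, probe 7,6,5 => slot 5
95: h=7, h2=6, probe 7,2 => slot 2
140: h=8, h2=1, probe 8,9 => slot 9
Table: [_, _, 95, _, 887, 359, 655, 689, 150, 140, _]

2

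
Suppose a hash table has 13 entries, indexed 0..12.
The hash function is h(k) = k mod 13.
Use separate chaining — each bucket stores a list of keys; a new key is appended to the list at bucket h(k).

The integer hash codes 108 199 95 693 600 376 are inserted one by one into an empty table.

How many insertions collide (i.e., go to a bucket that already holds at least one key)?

Insert 108: h=4, bucket 4 empty -> new chain.
Insert 199: h=4, bucket 4 nonempty -> append to chain.
Insert 95: h=4, bucket 4 nonempty -> append to chain.
Insert 693: h=4, bucket 4 nonempty -> append to chain.
Insert 600: h=2, bucket 2 empty -> new chain.
Insert 376: h=12, bucket 12 empty -> new chain.
Final buckets:
0: -
1: -
2: 600
3: -
4: 108 -> 199 -> 95 -> 693
5: -
6: -
7: -
8: -
9: -
10: -
11: -
12: 376

3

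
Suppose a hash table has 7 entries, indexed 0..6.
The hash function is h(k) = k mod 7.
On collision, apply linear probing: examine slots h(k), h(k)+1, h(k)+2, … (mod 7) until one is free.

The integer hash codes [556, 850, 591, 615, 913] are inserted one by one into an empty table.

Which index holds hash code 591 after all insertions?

5

556: h=3 => slot 3
850: h=3, probe 3,4 => slot 4
591: h=3, probe 3,4,5 => slot 5
615: h=6 => slot 6
913: h=3, probe 3,4,5,6,0 => slot 0
Table: [913, —, —, 556, 850, 591, 615]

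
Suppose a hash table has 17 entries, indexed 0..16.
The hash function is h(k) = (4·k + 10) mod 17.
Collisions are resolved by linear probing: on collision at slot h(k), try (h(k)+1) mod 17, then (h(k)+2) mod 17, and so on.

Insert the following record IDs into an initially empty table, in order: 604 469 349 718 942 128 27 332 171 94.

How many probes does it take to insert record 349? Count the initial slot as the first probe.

Insert 604: h=12, slot 12 empty => index 12.
Insert 469: h=16, slot 16 empty => index 16.
Insert 349: h=12, slot 12 occupied => index 13.
Insert 718: h=9, slot 9 empty => index 9.
Insert 942: h=4, slot 4 empty => index 4.
Insert 128: h=12, slots 12,13 occupied => index 14.
Insert 27: h=16, slot 16 occupied => index 0.
Insert 332: h=12, slots 12,13,14 occupied => index 15.
Insert 171: h=14, slots 14,15,16,0 occupied => index 1.
Insert 94: h=12, slots 12,13,14,15,16,0,1 occupied => index 2.
Table: [27, 171, 94, ∅, 942, ∅, ∅, ∅, ∅, 718, ∅, ∅, 604, 349, 128, 332, 469]

2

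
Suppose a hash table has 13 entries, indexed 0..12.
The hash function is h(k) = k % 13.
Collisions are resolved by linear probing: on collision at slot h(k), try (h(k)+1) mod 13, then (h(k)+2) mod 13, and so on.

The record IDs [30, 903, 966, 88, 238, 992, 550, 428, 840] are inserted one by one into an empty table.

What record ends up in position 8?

992

Insert 30: h=4, slot 4 empty → index 4.
Insert 903: h=6, slot 6 empty → index 6.
Insert 966: h=4, slot 4 occupied → index 5.
Insert 88: h=10, slot 10 empty → index 10.
Insert 238: h=4, slots 4,5,6 occupied → index 7.
Insert 992: h=4, slots 4,5,6,7 occupied → index 8.
Insert 550: h=4, slots 4,5,6,7,8 occupied → index 9.
Insert 428: h=12, slot 12 empty → index 12.
Insert 840: h=8, slots 8,9,10 occupied → index 11.
Table: [∅, ∅, ∅, ∅, 30, 966, 903, 238, 992, 550, 88, 840, 428]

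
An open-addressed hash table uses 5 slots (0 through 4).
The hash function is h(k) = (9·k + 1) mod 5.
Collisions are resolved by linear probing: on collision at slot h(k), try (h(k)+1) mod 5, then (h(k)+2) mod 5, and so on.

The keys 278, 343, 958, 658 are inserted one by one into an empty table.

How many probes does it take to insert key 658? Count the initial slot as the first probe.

278: h=3 -> slot 3
343: h=3, probe 3,4 -> slot 4
958: h=3, probe 3,4,0 -> slot 0
658: h=3, probe 3,4,0,1 -> slot 1
Table: [958, 658, -, 278, 343]

4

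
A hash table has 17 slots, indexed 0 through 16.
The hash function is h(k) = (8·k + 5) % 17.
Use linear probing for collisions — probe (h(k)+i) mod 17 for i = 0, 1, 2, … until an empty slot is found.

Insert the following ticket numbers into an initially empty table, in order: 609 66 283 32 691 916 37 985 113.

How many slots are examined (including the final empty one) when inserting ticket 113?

4

609: h=15 => slot 15
66: h=6 => slot 6
283: h=8 => slot 8
32: h=6, probe 6,7 => slot 7
691: h=8, probe 8,9 => slot 9
916: h=6, probe 6,7,8,9,10 => slot 10
37: h=12 => slot 12
985: h=14 => slot 14
113: h=8, probe 8,9,10,11 => slot 11
Table: [—, —, —, —, —, —, 66, 32, 283, 691, 916, 113, 37, —, 985, 609, —]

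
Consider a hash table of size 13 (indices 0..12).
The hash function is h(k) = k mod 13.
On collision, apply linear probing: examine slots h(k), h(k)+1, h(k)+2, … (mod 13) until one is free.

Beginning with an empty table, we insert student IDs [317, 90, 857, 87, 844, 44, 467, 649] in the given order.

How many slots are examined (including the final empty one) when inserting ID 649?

5

Insert 317: h=5, slot 5 empty -> index 5.
Insert 90: h=12, slot 12 empty -> index 12.
Insert 857: h=12, slot 12 occupied -> index 0.
Insert 87: h=9, slot 9 empty -> index 9.
Insert 844: h=12, slots 12,0 occupied -> index 1.
Insert 44: h=5, slot 5 occupied -> index 6.
Insert 467: h=12, slots 12,0,1 occupied -> index 2.
Insert 649: h=12, slots 12,0,1,2 occupied -> index 3.
Table: [857, 844, 467, 649, ∅, 317, 44, ∅, ∅, 87, ∅, ∅, 90]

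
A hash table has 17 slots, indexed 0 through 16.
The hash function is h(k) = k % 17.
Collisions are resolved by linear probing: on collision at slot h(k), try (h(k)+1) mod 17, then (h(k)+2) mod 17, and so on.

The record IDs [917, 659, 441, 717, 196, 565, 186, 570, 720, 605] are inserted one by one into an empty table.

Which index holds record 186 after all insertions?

917: h=16 => slot 16
659: h=13 => slot 13
441: h=16, probe 16,0 => slot 0
717: h=3 => slot 3
196: h=9 => slot 9
565: h=4 => slot 4
186: h=16, probe 16,0,1 => slot 1
570: h=9, probe 9,10 => slot 10
720: h=6 => slot 6
605: h=10, probe 10,11 => slot 11
Table: [441, 186, -, 717, 565, -, 720, -, -, 196, 570, 605, -, 659, -, -, 917]

1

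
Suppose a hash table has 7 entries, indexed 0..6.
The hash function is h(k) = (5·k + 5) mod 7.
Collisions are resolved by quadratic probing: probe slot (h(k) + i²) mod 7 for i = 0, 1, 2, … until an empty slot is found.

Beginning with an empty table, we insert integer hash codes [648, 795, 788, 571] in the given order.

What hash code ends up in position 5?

648 hashes to 4; slot 4 is free -> place at 4.
795 hashes to 4; 4 taken -> place at 5.
788 hashes to 4; 4,5 taken -> place at 1.
571 hashes to 4; 4,5,1 taken -> place at 6.
Table: [_, 788, _, _, 648, 795, 571]

795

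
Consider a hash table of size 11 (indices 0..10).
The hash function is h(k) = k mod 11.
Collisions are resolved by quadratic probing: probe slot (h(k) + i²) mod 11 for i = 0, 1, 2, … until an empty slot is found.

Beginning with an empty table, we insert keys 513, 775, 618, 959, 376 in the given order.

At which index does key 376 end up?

513: h=7 -> slot 7
775: h=5 -> slot 5
618: h=2 -> slot 2
959: h=2, probe 2,3 -> slot 3
376: h=2, probe 2,3,6 -> slot 6
Table: [—, —, 618, 959, —, 775, 376, 513, —, —, —]

6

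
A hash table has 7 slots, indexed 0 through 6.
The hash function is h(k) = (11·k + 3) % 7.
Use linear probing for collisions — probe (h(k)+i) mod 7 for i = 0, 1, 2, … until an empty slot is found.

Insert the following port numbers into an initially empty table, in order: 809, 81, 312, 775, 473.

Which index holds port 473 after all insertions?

1

809: h=5 => slot 5
81: h=5, probe 5,6 => slot 6
312: h=5, probe 5,6,0 => slot 0
775: h=2 => slot 2
473: h=5, probe 5,6,0,1 => slot 1
Table: [312, 473, 775, _, _, 809, 81]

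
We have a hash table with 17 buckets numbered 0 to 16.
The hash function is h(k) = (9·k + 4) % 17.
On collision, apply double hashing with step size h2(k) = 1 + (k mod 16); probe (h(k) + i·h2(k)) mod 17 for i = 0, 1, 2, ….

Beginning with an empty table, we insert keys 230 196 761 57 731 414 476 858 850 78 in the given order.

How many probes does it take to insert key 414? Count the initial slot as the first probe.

230 hashes to 0; slot 0 is free → place at 0.
196 hashes to 0, h2=5; 0 taken → place at 5.
761 hashes to 2; slot 2 is free → place at 2.
57 hashes to 7; slot 7 is free → place at 7.
731 hashes to 4; slot 4 is free → place at 4.
414 hashes to 7, h2=15; 7,5 taken → place at 3.
476 hashes to 4, h2=13; 4,0 taken → place at 13.
858 hashes to 8; slot 8 is free → place at 8.
850 hashes to 4, h2=3; 4,7 taken → place at 10.
78 hashes to 9; slot 9 is free → place at 9.
Table: [230, ., 761, 414, 731, 196, ., 57, 858, 78, 850, ., ., 476, ., ., .]

3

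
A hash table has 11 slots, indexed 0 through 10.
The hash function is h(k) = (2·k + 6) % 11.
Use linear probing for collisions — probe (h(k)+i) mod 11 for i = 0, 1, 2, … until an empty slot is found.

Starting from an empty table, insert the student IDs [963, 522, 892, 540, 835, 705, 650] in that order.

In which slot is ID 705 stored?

10

963 hashes to 7; slot 7 is free => place at 7.
522 hashes to 5; slot 5 is free => place at 5.
892 hashes to 8; slot 8 is free => place at 8.
540 hashes to 8; 8 taken => place at 9.
835 hashes to 4; slot 4 is free => place at 4.
705 hashes to 8; 8,9 taken => place at 10.
650 hashes to 8; 8,9,10 taken => place at 0.
Table: [650, ∅, ∅, ∅, 835, 522, ∅, 963, 892, 540, 705]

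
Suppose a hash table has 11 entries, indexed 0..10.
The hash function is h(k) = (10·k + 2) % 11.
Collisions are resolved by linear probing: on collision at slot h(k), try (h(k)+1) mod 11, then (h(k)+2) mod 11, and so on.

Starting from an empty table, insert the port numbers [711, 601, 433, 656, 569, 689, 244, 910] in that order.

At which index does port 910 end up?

711 hashes to 6; slot 6 is free => place at 6.
601 hashes to 6; 6 taken => place at 7.
433 hashes to 9; slot 9 is free => place at 9.
656 hashes to 6; 6,7 taken => place at 8.
569 hashes to 5; slot 5 is free => place at 5.
689 hashes to 6; 6,7,8,9 taken => place at 10.
244 hashes to 0; slot 0 is free => place at 0.
910 hashes to 5; 5,6,7,8,9,10,0 taken => place at 1.
Table: [244, 910, -, -, -, 569, 711, 601, 656, 433, 689]

1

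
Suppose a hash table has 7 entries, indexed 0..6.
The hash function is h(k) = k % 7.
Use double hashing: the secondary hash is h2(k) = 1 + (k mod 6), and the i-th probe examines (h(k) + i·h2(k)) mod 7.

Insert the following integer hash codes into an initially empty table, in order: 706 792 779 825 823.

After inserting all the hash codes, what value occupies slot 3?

825

706 hashes to 6; slot 6 is free -> place at 6.
792 hashes to 1; slot 1 is free -> place at 1.
779 hashes to 2; slot 2 is free -> place at 2.
825 hashes to 6, h2=4; 6 taken -> place at 3.
823 hashes to 4; slot 4 is free -> place at 4.
Table: [-, 792, 779, 825, 823, -, 706]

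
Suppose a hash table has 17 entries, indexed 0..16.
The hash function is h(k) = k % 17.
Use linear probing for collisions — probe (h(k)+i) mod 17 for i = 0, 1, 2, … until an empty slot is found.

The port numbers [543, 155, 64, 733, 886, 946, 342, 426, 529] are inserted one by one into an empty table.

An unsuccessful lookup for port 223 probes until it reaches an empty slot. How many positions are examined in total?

543: h=16 -> slot 16
155: h=2 -> slot 2
64: h=13 -> slot 13
733: h=2, probe 2,3 -> slot 3
886: h=2, probe 2,3,4 -> slot 4
946: h=11 -> slot 11
342: h=2, probe 2,3,4,5 -> slot 5
426: h=1 -> slot 1
529: h=2, probe 2,3,4,5,6 -> slot 6
Table: [—, 426, 155, 733, 886, 342, 529, —, —, —, —, 946, —, 64, —, —, 543]
Lookup 223: h=2, probe 2,3,4,5,6,7 → slot 7 empty, not found.

6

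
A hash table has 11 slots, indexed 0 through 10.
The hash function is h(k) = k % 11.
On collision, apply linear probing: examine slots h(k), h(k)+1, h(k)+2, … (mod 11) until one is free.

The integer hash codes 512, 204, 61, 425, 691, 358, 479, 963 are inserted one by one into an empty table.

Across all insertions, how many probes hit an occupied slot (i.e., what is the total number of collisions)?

24

Insert 512: h=6, slot 6 empty -> index 6.
Insert 204: h=6, slot 6 occupied -> index 7.
Insert 61: h=6, slots 6,7 occupied -> index 8.
Insert 425: h=7, slots 7,8 occupied -> index 9.
Insert 691: h=9, slot 9 occupied -> index 10.
Insert 358: h=6, slots 6,7,8,9,10 occupied -> index 0.
Insert 479: h=6, slots 6,7,8,9,10,0 occupied -> index 1.
Insert 963: h=6, slots 6,7,8,9,10,0,1 occupied -> index 2.
Table: [358, 479, 963, _, _, _, 512, 204, 61, 425, 691]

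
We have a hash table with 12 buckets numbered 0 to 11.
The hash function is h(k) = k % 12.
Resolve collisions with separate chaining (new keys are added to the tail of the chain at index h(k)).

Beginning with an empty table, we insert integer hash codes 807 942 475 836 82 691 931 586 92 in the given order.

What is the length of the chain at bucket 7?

3

807 → bucket 3
942 → bucket 6
475 → bucket 7
836 → bucket 8
82 → bucket 10
691 → bucket 7 (collision)
931 → bucket 7 (collision)
586 → bucket 10 (collision)
92 → bucket 8 (collision)
Final buckets:
0: -
1: -
2: -
3: 807
4: -
5: -
6: 942
7: 475 -> 691 -> 931
8: 836 -> 92
9: -
10: 82 -> 586
11: -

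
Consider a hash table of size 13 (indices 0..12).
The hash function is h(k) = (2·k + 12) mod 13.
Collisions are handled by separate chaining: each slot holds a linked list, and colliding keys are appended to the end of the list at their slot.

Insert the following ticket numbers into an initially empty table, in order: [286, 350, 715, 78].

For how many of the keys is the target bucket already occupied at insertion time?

Insert 286: h=12, bucket 12 empty -> new chain.
Insert 350: h=10, bucket 10 empty -> new chain.
Insert 715: h=12, bucket 12 nonempty -> append to chain.
Insert 78: h=12, bucket 12 nonempty -> append to chain.
Final buckets:
0: —
1: —
2: —
3: —
4: —
5: —
6: —
7: —
8: —
9: —
10: 350
11: —
12: 286 -> 715 -> 78

2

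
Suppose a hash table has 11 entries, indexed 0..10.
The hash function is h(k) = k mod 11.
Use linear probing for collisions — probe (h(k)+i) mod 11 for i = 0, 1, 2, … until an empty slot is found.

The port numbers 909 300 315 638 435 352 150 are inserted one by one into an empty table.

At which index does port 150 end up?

Insert 909: h=7, slot 7 empty -> index 7.
Insert 300: h=3, slot 3 empty -> index 3.
Insert 315: h=7, slot 7 occupied -> index 8.
Insert 638: h=0, slot 0 empty -> index 0.
Insert 435: h=6, slot 6 empty -> index 6.
Insert 352: h=0, slot 0 occupied -> index 1.
Insert 150: h=7, slots 7,8 occupied -> index 9.
Table: [638, 352, -, 300, -, -, 435, 909, 315, 150, -]

9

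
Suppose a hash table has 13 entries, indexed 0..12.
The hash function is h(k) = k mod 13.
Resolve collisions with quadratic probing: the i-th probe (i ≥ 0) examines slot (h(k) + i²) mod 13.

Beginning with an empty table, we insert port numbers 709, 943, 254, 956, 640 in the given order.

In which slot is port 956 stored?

Insert 709: h=7, slot 7 empty -> index 7.
Insert 943: h=7, slot 7 occupied -> index 8.
Insert 254: h=7, slots 7,8 occupied -> index 11.
Insert 956: h=7, slots 7,8,11 occupied -> index 3.
Insert 640: h=3, slot 3 occupied -> index 4.
Table: [—, —, —, 956, 640, —, —, 709, 943, —, —, 254, —]

3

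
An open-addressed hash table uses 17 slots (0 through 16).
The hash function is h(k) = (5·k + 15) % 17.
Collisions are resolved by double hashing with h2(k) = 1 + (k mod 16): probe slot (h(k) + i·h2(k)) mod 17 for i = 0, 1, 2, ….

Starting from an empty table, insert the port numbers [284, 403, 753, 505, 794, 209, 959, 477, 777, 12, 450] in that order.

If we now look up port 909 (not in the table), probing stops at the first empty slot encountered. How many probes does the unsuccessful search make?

Insert 284: h=7, slot 7 empty -> index 7.
Insert 403: h=7, h2=4, slot 7 occupied -> index 11.
Insert 753: h=6, slot 6 empty -> index 6.
Insert 505: h=7, h2=10, slot 7 occupied -> index 0.
Insert 794: h=7, h2=11, slot 7 occupied -> index 1.
Insert 209: h=6, h2=2, slot 6 occupied -> index 8.
Insert 959: h=16, slot 16 empty -> index 16.
Insert 477: h=3, slot 3 empty -> index 3.
Insert 777: h=7, h2=10, slots 7,0 occupied -> index 10.
Insert 12: h=7, h2=13, slots 7,3,16 occupied -> index 12.
Insert 450: h=4, slot 4 empty -> index 4.
Table: [505, 794, —, 477, 450, —, 753, 284, 209, —, 777, 403, 12, —, —, —, 959]
Lookup 909: h=4, h2=14, probe 4,1,15 → slot 15 empty, not found.

3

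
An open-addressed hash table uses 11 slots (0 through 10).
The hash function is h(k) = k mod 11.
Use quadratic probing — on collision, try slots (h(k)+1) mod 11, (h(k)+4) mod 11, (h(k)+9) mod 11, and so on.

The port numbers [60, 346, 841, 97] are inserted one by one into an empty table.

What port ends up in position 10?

60 hashes to 5; slot 5 is free => place at 5.
346 hashes to 5; 5 taken => place at 6.
841 hashes to 5; 5,6 taken => place at 9.
97 hashes to 9; 9 taken => place at 10.
Table: [_, _, _, _, _, 60, 346, _, _, 841, 97]

97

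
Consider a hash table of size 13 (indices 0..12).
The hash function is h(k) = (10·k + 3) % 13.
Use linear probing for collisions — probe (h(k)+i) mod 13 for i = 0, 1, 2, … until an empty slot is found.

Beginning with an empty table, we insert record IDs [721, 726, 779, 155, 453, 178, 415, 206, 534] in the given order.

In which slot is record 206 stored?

721 hashes to 11; slot 11 is free → place at 11.
726 hashes to 9; slot 9 is free → place at 9.
779 hashes to 6; slot 6 is free → place at 6.
155 hashes to 6; 6 taken → place at 7.
453 hashes to 9; 9 taken → place at 10.
178 hashes to 2; slot 2 is free → place at 2.
415 hashes to 6; 6,7 taken → place at 8.
206 hashes to 9; 9,10,11 taken → place at 12.
534 hashes to 0; slot 0 is free → place at 0.
Table: [534, _, 178, _, _, _, 779, 155, 415, 726, 453, 721, 206]

12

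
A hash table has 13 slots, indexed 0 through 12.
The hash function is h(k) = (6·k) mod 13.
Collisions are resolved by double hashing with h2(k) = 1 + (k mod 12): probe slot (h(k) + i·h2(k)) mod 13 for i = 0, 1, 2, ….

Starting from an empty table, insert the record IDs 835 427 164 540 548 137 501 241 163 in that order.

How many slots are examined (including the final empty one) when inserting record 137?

3

835: h=5 → slot 5
427: h=1 → slot 1
164: h=9 → slot 9
540: h=3 → slot 3
548: h=12 → slot 12
137: h=3, h2=6, probe 3,9,2 → slot 2
501: h=3, h2=10, probe 3,0 → slot 0
241: h=3, h2=2, probe 3,5,7 → slot 7
163: h=3, h2=8, probe 3,11 → slot 11
Table: [501, 427, 137, 540, -, 835, -, 241, -, 164, -, 163, 548]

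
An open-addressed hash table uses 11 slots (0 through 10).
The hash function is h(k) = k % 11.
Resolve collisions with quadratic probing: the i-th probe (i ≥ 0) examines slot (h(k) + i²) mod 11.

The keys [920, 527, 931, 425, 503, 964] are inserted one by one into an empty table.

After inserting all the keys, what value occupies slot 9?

920 hashes to 7; slot 7 is free => place at 7.
527 hashes to 10; slot 10 is free => place at 10.
931 hashes to 7; 7 taken => place at 8.
425 hashes to 7; 7,8 taken => place at 0.
503 hashes to 8; 8 taken => place at 9.
964 hashes to 7; 7,8,0 taken => place at 5.
Table: [425, _, _, _, _, 964, _, 920, 931, 503, 527]

503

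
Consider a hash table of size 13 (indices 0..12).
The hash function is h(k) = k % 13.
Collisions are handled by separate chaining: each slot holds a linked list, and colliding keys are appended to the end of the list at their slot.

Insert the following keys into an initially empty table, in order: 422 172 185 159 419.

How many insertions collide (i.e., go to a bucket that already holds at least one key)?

422 → bucket 6
172 → bucket 3
185 → bucket 3 (collision)
159 → bucket 3 (collision)
419 → bucket 3 (collision)
Final buckets:
0: -
1: -
2: -
3: 172 -> 185 -> 159 -> 419
4: -
5: -
6: 422
7: -
8: -
9: -
10: -
11: -
12: -

3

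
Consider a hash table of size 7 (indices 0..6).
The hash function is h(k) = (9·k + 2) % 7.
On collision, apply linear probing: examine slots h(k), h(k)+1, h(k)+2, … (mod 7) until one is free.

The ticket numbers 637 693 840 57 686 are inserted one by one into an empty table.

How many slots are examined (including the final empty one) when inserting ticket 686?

5

Insert 637: h=2, slot 2 empty -> index 2.
Insert 693: h=2, slot 2 occupied -> index 3.
Insert 840: h=2, slots 2,3 occupied -> index 4.
Insert 57: h=4, slot 4 occupied -> index 5.
Insert 686: h=2, slots 2,3,4,5 occupied -> index 6.
Table: [∅, ∅, 637, 693, 840, 57, 686]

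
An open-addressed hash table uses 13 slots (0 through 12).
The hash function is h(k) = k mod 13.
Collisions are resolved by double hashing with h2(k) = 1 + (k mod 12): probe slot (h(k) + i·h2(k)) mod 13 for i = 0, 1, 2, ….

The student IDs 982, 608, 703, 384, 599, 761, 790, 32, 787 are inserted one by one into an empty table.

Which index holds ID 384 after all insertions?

8

982 hashes to 7; slot 7 is free -> place at 7.
608 hashes to 10; slot 10 is free -> place at 10.
703 hashes to 1; slot 1 is free -> place at 1.
384 hashes to 7, h2=1; 7 taken -> place at 8.
599 hashes to 1, h2=12; 1 taken -> place at 0.
761 hashes to 7, h2=6; 7,0 taken -> place at 6.
790 hashes to 10, h2=11; 10,8,6 taken -> place at 4.
32 hashes to 6, h2=9; 6 taken -> place at 2.
787 hashes to 7, h2=8; 7,2,10 taken -> place at 5.
Table: [599, 703, 32, _, 790, 787, 761, 982, 384, _, 608, _, _]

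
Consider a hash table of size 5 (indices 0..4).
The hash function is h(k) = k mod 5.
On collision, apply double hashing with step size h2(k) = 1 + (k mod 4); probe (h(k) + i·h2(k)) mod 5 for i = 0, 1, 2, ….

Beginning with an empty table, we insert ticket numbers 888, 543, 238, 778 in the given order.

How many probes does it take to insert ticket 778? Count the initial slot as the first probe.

3

888: h=3 -> slot 3
543: h=3, h2=4, probe 3,2 -> slot 2
238: h=3, h2=3, probe 3,1 -> slot 1
778: h=3, h2=3, probe 3,1,4 -> slot 4
Table: [_, 238, 543, 888, 778]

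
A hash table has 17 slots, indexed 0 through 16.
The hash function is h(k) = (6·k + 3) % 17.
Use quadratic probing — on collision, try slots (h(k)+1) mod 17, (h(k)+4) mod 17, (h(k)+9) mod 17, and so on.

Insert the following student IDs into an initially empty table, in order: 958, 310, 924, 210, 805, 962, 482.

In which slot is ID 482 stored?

958: h=5 => slot 5
310: h=10 => slot 10
924: h=5, probe 5,6 => slot 6
210: h=5, probe 5,6,9 => slot 9
805: h=5, probe 5,6,9,14 => slot 14
962: h=12 => slot 12
482: h=5, probe 5,6,9,14,4 => slot 4
Table: [—, —, —, —, 482, 958, 924, —, —, 210, 310, —, 962, —, 805, —, —]

4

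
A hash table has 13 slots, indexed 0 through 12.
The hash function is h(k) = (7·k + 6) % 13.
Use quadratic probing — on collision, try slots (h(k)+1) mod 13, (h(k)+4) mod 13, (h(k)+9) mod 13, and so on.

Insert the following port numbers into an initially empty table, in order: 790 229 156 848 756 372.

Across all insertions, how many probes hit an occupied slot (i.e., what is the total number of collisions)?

790: h=11 => slot 11
229: h=10 => slot 10
156: h=6 => slot 6
848: h=1 => slot 1
756: h=7 => slot 7
372: h=10, probe 10,11,1,6,0 => slot 0
Table: [372, 848, _, _, _, _, 156, 756, _, _, 229, 790, _]

4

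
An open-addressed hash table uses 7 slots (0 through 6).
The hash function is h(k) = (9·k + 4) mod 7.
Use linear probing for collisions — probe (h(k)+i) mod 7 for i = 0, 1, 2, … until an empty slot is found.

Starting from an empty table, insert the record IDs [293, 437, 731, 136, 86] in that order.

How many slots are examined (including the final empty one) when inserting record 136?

293 hashes to 2; slot 2 is free => place at 2.
437 hashes to 3; slot 3 is free => place at 3.
731 hashes to 3; 3 taken => place at 4.
136 hashes to 3; 3,4 taken => place at 5.
86 hashes to 1; slot 1 is free => place at 1.
Table: [∅, 86, 293, 437, 731, 136, ∅]

3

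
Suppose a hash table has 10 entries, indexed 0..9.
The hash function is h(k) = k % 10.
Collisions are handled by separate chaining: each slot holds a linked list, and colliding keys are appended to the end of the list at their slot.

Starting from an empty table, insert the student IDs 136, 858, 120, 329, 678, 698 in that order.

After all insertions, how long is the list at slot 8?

3

136 → bucket 6
858 → bucket 8
120 → bucket 0
329 → bucket 9
678 → bucket 8 (collision)
698 → bucket 8 (collision)
Final buckets:
0: 120
1: ∅
2: ∅
3: ∅
4: ∅
5: ∅
6: 136
7: ∅
8: 858 -> 678 -> 698
9: 329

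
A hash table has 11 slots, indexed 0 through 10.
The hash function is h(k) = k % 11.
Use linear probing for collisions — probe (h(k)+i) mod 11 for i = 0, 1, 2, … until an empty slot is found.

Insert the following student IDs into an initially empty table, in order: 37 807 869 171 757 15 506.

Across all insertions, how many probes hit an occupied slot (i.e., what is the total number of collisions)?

37 hashes to 4; slot 4 is free => place at 4.
807 hashes to 4; 4 taken => place at 5.
869 hashes to 0; slot 0 is free => place at 0.
171 hashes to 6; slot 6 is free => place at 6.
757 hashes to 9; slot 9 is free => place at 9.
15 hashes to 4; 4,5,6 taken => place at 7.
506 hashes to 0; 0 taken => place at 1.
Table: [869, 506, -, -, 37, 807, 171, 15, -, 757, -]

5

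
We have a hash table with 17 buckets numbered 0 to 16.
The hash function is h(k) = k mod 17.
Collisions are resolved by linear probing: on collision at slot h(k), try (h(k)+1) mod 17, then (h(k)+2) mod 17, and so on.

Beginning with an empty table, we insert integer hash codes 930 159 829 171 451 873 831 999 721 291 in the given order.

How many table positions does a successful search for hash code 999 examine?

2

930: h=12 -> slot 12
159: h=6 -> slot 6
829: h=13 -> slot 13
171: h=1 -> slot 1
451: h=9 -> slot 9
873: h=6, probe 6,7 -> slot 7
831: h=15 -> slot 15
999: h=13, probe 13,14 -> slot 14
721: h=7, probe 7,8 -> slot 8
291: h=2 -> slot 2
Table: [_, 171, 291, _, _, _, 159, 873, 721, 451, _, _, 930, 829, 999, 831, _]
Lookup 999: h=13, probe 13,14 → found at 14.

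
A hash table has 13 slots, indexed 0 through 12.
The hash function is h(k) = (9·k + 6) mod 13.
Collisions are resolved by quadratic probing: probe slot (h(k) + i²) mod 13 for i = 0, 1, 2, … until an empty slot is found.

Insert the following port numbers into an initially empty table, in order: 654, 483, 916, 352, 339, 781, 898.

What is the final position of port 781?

654: h=3 -> slot 3
483: h=11 -> slot 11
916: h=8 -> slot 8
352: h=2 -> slot 2
339: h=2, probe 2,3,6 -> slot 6
781: h=2, probe 2,3,6,11,5 -> slot 5
898: h=2, probe 2,3,6,11,5,1 -> slot 1
Table: [., 898, 352, 654, ., 781, 339, ., 916, ., ., 483, .]

5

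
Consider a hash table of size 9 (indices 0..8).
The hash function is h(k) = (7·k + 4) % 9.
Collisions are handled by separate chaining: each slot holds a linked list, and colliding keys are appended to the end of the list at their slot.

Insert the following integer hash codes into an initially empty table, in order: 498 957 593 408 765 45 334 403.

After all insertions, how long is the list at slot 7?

3

498 -> bucket 7
957 -> bucket 7 (collision)
593 -> bucket 6
408 -> bucket 7 (collision)
765 -> bucket 4
45 -> bucket 4 (collision)
334 -> bucket 2
403 -> bucket 8
Final buckets:
0: _
1: _
2: 334
3: _
4: 765 -> 45
5: _
6: 593
7: 498 -> 957 -> 408
8: 403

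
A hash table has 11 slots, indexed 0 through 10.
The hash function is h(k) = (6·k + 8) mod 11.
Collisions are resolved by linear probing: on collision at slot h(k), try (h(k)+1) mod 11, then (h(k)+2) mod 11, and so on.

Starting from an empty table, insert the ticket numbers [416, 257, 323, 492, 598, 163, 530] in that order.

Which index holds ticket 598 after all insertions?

2

Insert 416: h=7, slot 7 empty -> index 7.
Insert 257: h=10, slot 10 empty -> index 10.
Insert 323: h=10, slot 10 occupied -> index 0.
Insert 492: h=1, slot 1 empty -> index 1.
Insert 598: h=10, slots 10,0,1 occupied -> index 2.
Insert 163: h=7, slot 7 occupied -> index 8.
Insert 530: h=9, slot 9 empty -> index 9.
Table: [323, 492, 598, _, _, _, _, 416, 163, 530, 257]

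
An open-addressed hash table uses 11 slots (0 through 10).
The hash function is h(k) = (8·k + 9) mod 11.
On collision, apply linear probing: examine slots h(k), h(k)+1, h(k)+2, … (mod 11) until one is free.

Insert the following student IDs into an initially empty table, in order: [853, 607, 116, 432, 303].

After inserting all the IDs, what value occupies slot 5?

853: h=2 -> slot 2
607: h=3 -> slot 3
116: h=2, probe 2,3,4 -> slot 4
432: h=0 -> slot 0
303: h=2, probe 2,3,4,5 -> slot 5
Table: [432, —, 853, 607, 116, 303, —, —, —, —, —]

303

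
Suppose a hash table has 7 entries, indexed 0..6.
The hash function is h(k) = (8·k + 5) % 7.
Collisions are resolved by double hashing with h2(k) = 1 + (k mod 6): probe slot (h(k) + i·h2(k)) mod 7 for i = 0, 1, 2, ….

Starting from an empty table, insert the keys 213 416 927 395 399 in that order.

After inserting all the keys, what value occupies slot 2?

Insert 213: h=1, slot 1 empty => index 1.
Insert 416: h=1, h2=3, slot 1 occupied => index 4.
Insert 927: h=1, h2=4, slot 1 occupied => index 5.
Insert 395: h=1, h2=6, slot 1 occupied => index 0.
Insert 399: h=5, h2=4, slot 5 occupied => index 2.
Table: [395, 213, 399, —, 416, 927, —]

399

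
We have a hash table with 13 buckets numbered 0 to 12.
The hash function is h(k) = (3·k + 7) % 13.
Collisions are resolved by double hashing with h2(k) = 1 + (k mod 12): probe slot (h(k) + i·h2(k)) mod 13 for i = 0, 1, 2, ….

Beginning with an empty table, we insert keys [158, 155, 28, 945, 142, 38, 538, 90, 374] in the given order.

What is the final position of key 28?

158 hashes to 0; slot 0 is free -> place at 0.
155 hashes to 4; slot 4 is free -> place at 4.
28 hashes to 0, h2=5; 0 taken -> place at 5.
945 hashes to 8; slot 8 is free -> place at 8.
142 hashes to 4, h2=11; 4 taken -> place at 2.
38 hashes to 4, h2=3; 4 taken -> place at 7.
538 hashes to 9; slot 9 is free -> place at 9.
90 hashes to 4, h2=7; 4 taken -> place at 11.
374 hashes to 11, h2=3; 11 taken -> place at 1.
Table: [158, 374, 142, ., 155, 28, ., 38, 945, 538, ., 90, .]

5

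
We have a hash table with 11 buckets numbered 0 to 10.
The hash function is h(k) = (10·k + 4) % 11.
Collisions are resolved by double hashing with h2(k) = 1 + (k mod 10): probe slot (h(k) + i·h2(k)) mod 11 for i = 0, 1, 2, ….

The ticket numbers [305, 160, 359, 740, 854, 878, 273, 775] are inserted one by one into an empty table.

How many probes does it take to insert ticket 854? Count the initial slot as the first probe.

Insert 305: h=7, slot 7 empty -> index 7.
Insert 160: h=9, slot 9 empty -> index 9.
Insert 359: h=8, slot 8 empty -> index 8.
Insert 740: h=1, slot 1 empty -> index 1.
Insert 854: h=8, h2=5, slot 8 occupied -> index 2.
Insert 878: h=6, slot 6 empty -> index 6.
Insert 273: h=6, h2=4, slot 6 occupied -> index 10.
Insert 775: h=10, h2=6, slot 10 occupied -> index 5.
Table: [., 740, 854, ., ., 775, 878, 305, 359, 160, 273]

2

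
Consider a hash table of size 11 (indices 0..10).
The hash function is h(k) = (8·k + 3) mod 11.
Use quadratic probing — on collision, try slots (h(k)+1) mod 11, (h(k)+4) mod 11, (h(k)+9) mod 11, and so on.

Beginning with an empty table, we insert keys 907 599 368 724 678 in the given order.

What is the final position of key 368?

907: h=10 -> slot 10
599: h=10, probe 10,0 -> slot 0
368: h=10, probe 10,0,3 -> slot 3
724: h=9 -> slot 9
678: h=4 -> slot 4
Table: [599, -, -, 368, 678, -, -, -, -, 724, 907]

3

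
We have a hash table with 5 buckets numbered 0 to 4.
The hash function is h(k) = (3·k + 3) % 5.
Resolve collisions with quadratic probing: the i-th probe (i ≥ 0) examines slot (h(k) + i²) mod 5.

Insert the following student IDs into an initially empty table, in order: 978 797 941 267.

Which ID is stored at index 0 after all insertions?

Insert 978: h=2, slot 2 empty => index 2.
Insert 797: h=4, slot 4 empty => index 4.
Insert 941: h=1, slot 1 empty => index 1.
Insert 267: h=4, slot 4 occupied => index 0.
Table: [267, 941, 978, -, 797]

267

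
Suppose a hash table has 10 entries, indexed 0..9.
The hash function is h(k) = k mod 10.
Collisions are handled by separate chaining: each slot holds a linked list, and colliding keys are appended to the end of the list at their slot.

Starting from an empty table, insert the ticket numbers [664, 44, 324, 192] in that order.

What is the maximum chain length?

Insert 664: h=4, bucket 4 empty -> new chain.
Insert 44: h=4, bucket 4 nonempty -> append to chain.
Insert 324: h=4, bucket 4 nonempty -> append to chain.
Insert 192: h=2, bucket 2 empty -> new chain.
Final buckets:
0: .
1: .
2: 192
3: .
4: 664 -> 44 -> 324
5: .
6: .
7: .
8: .
9: .

3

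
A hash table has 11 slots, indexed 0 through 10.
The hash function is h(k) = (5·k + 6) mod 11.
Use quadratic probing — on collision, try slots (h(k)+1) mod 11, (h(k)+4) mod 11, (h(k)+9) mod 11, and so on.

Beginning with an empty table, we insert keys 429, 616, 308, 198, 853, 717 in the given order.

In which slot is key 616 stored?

7

429 hashes to 6; slot 6 is free => place at 6.
616 hashes to 6; 6 taken => place at 7.
308 hashes to 6; 6,7 taken => place at 10.
198 hashes to 6; 6,7,10 taken => place at 4.
853 hashes to 3; slot 3 is free => place at 3.
717 hashes to 5; slot 5 is free => place at 5.
Table: [., ., ., 853, 198, 717, 429, 616, ., ., 308]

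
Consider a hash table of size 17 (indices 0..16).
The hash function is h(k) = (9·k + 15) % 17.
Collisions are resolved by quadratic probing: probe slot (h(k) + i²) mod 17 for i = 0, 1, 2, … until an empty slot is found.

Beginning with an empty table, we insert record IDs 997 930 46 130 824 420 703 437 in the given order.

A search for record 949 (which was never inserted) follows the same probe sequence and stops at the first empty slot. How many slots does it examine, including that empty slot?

997 hashes to 12; slot 12 is free => place at 12.
930 hashes to 4; slot 4 is free => place at 4.
46 hashes to 4; 4 taken => place at 5.
130 hashes to 12; 12 taken => place at 13.
824 hashes to 2; slot 2 is free => place at 2.
420 hashes to 4; 4,5 taken => place at 8.
703 hashes to 1; slot 1 is free => place at 1.
437 hashes to 4; 4,5,8,13 taken => place at 3.
Table: [∅, 703, 824, 437, 930, 46, ∅, ∅, 420, ∅, ∅, ∅, 997, 130, ∅, ∅, ∅]
Lookup 949: h=5, probe 5,6 → slot 6 empty, not found.

2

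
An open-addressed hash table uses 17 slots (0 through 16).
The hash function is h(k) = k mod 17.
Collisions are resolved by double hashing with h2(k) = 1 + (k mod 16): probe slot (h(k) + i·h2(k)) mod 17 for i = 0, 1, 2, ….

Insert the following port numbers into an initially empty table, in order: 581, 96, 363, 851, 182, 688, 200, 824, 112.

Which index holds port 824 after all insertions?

581: h=3 => slot 3
96: h=11 => slot 11
363: h=6 => slot 6
851: h=1 => slot 1
182: h=12 => slot 12
688: h=8 => slot 8
200: h=13 => slot 13
824: h=8, h2=9, probe 8,0 => slot 0
112: h=10 => slot 10
Table: [824, 851, ., 581, ., ., 363, ., 688, ., 112, 96, 182, 200, ., ., .]

0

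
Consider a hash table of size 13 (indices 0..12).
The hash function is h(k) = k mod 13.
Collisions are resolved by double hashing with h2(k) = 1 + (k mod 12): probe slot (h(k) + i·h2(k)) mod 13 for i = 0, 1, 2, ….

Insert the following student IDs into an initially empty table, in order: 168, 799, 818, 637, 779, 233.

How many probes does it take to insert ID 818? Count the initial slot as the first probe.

2

168 hashes to 12; slot 12 is free => place at 12.
799 hashes to 6; slot 6 is free => place at 6.
818 hashes to 12, h2=3; 12 taken => place at 2.
637 hashes to 0; slot 0 is free => place at 0.
779 hashes to 12, h2=12; 12 taken => place at 11.
233 hashes to 12, h2=6; 12 taken => place at 5.
Table: [637, —, 818, —, —, 233, 799, —, —, —, —, 779, 168]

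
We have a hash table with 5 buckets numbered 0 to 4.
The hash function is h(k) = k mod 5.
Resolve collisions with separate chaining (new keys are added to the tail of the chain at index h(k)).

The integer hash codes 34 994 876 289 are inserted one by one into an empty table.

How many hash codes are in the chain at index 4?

Insert 34: h=4, bucket 4 empty → new chain.
Insert 994: h=4, bucket 4 nonempty → append to chain.
Insert 876: h=1, bucket 1 empty → new chain.
Insert 289: h=4, bucket 4 nonempty → append to chain.
Final buckets:
0: -
1: 876
2: -
3: -
4: 34 -> 994 -> 289

3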